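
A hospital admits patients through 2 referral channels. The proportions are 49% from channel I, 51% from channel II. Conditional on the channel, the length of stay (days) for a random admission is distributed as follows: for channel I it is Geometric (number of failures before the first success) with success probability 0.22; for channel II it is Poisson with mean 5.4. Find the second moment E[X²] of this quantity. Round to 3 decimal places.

For each component E[X²] = Var + (mean)², giving I: 28.686; II: 34.56.
Overall E[X²] = 0.49·28.686 + 0.51·34.56 = 31.6817.

31.682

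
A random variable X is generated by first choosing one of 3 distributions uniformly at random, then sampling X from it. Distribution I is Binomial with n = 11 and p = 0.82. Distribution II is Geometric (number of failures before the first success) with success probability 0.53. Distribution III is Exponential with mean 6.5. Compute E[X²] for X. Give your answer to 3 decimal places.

For each component E[X²] = Var + (mean)², giving I: 82.984; II: 2.45959; III: 84.5.
Overall E[X²] = 0.333333·82.984 + 0.333333·2.45959 + 0.333333·84.5 = 56.6479.

56.648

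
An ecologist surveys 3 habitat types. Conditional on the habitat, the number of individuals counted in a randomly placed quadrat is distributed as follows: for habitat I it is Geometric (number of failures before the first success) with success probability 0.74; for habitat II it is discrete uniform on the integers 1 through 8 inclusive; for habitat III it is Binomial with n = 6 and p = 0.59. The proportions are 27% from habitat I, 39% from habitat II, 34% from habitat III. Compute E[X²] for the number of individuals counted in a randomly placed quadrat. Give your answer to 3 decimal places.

For each component E[X²] = Var + (mean)², giving I: 0.598247; II: 25.5; III: 13.983.
Overall E[X²] = 0.27·0.598247 + 0.39·25.5 + 0.34·13.983 = 14.8607.

14.861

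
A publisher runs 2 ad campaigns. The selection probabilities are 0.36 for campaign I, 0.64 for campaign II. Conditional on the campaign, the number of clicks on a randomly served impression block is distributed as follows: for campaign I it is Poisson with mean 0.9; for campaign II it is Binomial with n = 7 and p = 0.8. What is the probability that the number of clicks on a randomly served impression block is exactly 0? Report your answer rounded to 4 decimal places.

0.1464

Conditional on each campaign, P(X = 0): I: 0.40657; II: 1.28e-05.
By total probability, P(X = 0) = 0.36·0.40657 + 0.64·1.28e-05 = 0.146373.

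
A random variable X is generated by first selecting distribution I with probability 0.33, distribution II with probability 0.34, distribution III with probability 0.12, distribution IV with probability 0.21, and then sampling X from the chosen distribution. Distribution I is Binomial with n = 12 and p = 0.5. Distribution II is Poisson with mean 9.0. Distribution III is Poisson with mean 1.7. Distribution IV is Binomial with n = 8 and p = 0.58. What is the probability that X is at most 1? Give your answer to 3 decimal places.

Conditional on each component, P(X ≤ 1): I: 0.00317383; II: 0.0012341; III: 0.493246; IV: 0.0116653.
By total probability, P(X ≤ 1) = 0.33·0.00317383 + 0.34·0.0012341 + 0.12·0.493246 + 0.21·0.0116653 = 0.0631061.

0.063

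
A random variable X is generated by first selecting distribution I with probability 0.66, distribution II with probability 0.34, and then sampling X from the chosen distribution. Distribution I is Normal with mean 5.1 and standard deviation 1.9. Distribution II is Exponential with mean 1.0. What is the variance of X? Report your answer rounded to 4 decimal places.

6.4948

Per component, I: μ=5.1, E[X²]=29.62; II: μ=1, E[X²]=2.
E[X] = 0.66·5.1 + 0.34·1 = 3.706.
E[X²] = 0.66·29.62 + 0.34·2 = 20.2292.
Var(X) = E[X²] − (E[X])² = 20.2292 − 13.7344 = 6.49476.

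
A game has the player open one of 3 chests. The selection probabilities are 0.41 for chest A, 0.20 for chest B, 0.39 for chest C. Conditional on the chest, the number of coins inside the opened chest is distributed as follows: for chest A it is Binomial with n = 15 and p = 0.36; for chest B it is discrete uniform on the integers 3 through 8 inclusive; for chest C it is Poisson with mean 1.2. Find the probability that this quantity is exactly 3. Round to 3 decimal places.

0.108

Conditional on each chest, P(X = 3): A: 0.100249; B: 0.166667; C: 0.0867439.
By total probability, P(X = 3) = 0.41·0.100249 + 0.2·0.166667 + 0.39·0.0867439 = 0.108265.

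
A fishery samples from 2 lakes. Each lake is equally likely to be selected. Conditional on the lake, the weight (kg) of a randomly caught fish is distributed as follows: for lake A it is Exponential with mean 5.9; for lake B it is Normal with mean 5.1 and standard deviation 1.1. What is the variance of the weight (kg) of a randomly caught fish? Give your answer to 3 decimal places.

18.170

Per component, A: μ=5.9, E[X²]=69.62; B: μ=5.1, E[X²]=27.22.
E[X] = 0.5·5.9 + 0.5·5.1 = 5.5.
E[X²] = 0.5·69.62 + 0.5·27.22 = 48.42.
Var(X) = E[X²] − (E[X])² = 48.42 − 30.25 = 18.17.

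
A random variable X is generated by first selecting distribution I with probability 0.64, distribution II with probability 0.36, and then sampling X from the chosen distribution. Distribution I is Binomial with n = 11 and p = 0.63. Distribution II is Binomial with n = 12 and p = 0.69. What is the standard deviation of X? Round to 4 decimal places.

1.7277

Per component, I: μ=6.93, E[X²]=50.589; II: μ=8.28, E[X²]=71.1252.
E[X] = 0.64·6.93 + 0.36·8.28 = 7.416.
E[X²] = 0.64·50.589 + 0.36·71.1252 = 57.982.
Var(X) = E[X²] − (E[X])² = 57.982 − 54.9971 = 2.98498.
SD(X) = √2.98498 = 1.72771.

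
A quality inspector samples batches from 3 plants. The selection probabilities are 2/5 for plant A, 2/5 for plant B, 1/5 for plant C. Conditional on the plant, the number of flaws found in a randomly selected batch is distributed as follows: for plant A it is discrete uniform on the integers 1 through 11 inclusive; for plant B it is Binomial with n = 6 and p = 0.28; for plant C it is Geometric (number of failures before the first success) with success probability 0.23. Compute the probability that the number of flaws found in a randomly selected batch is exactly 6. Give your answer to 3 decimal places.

Conditional on each plant, P(X = 6): A: 0.0909091; B: 0.00048189; C: 0.0479371.
By total probability, P(X = 6) = 0.4·0.0909091 + 0.4·0.00048189 + 0.2·0.0479371 = 0.0461438.

0.046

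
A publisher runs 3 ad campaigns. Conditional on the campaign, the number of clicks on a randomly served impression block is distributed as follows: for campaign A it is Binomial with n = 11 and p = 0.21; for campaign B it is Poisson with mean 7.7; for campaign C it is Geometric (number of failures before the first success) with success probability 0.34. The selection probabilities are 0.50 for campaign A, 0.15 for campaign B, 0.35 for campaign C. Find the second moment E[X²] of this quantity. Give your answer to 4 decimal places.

For each component E[X²] = Var + (mean)², giving A: 7.161; B: 66.99; C: 9.47751.
Overall E[X²] = 0.5·7.161 + 0.15·66.99 + 0.35·9.47751 = 16.9461.

16.9461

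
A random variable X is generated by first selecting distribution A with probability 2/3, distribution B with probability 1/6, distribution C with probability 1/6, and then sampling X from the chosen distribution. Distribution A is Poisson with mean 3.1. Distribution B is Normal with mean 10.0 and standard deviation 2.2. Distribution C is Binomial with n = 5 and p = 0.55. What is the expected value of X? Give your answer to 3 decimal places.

4.192

Component means — A: 3.1; B: 10; C: 2.75.
E[X] = 0.666667·3.1 + 0.166667·10 + 0.166667·2.75 = 4.19167.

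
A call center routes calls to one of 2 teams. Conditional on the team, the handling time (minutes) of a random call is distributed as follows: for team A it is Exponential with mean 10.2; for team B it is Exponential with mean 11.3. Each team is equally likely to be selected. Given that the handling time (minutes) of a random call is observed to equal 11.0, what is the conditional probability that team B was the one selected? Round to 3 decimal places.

0.501

Likelihoods f(11.0 | ·): A: 0.0333459; B: 0.0334316.
Posterior ∝ prior × likelihood. Numerator for B: 0.5·0.0334316 = 0.0167158.
Normalizing constant: 0.5·0.0333459 + 0.5·0.0334316 = 0.0333888.
P(B | observation) = 0.0167158 / 0.0333888 = 0.500641.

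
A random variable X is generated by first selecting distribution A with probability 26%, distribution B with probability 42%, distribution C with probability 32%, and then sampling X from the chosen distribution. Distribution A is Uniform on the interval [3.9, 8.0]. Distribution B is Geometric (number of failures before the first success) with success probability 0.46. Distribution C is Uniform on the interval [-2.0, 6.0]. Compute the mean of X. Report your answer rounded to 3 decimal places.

Component means — A: 5.95; B: 1.17391; C: 2.
E[X] = 0.26·5.95 + 0.42·1.17391 + 0.32·2 = 2.68004.

2.680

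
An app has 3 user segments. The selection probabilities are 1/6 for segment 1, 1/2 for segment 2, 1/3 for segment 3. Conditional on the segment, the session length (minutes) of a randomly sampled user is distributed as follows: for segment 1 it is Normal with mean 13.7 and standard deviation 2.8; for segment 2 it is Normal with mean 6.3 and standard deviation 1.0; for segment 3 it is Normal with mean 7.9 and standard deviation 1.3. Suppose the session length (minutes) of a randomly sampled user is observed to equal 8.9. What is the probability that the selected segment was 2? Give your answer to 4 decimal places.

0.0769

Likelihoods f(8.9 | ·): 1: 0.0327797; 2: 0.013583; 3: 0.228285.
Posterior ∝ prior × likelihood. Numerator for 2: 0.5·0.013583 = 0.00679148.
Normalizing constant: 0.166667·0.0327797 + 0.5·0.013583 + 0.333333·0.228285 = 0.0883497.
P(2 | observation) = 0.00679148 / 0.0883497 = 0.0768705.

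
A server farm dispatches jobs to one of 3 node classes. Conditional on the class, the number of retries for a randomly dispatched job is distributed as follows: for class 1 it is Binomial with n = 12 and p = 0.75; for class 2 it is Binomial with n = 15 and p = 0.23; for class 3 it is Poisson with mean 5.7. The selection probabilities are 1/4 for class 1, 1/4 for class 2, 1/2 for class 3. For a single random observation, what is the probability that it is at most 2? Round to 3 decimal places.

Conditional on each class, P(X ≤ 2): 1: 3.76105e-05; 2: 0.294479; 3: 0.0767732.
By total probability, P(X ≤ 2) = 0.25·3.76105e-05 + 0.25·0.294479 + 0.5·0.0767732 = 0.112016.

0.112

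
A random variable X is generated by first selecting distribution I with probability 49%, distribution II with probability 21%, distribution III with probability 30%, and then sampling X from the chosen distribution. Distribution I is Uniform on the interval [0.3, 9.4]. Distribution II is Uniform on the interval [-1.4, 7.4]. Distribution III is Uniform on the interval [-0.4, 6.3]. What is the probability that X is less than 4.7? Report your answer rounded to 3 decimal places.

Conditional on each component, P(X < 4.7): I: 0.483516; II: 0.693182; III: 0.761194.
By total probability, P(X < 4.7) = 0.49·0.483516 + 0.21·0.693182 + 0.3·0.761194 = 0.610849.

0.611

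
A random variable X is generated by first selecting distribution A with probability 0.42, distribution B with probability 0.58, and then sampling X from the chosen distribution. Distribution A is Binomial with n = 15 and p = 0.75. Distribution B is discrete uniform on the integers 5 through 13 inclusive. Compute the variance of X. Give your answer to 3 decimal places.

6.281

Per component, A: μ=11.25, E[X²]=129.375; B: μ=9, E[X²]=87.6667.
E[X] = 0.42·11.25 + 0.58·9 = 9.945.
E[X²] = 0.42·129.375 + 0.58·87.6667 = 105.184.
Var(X) = E[X²] − (E[X])² = 105.184 − 98.903 = 6.28114.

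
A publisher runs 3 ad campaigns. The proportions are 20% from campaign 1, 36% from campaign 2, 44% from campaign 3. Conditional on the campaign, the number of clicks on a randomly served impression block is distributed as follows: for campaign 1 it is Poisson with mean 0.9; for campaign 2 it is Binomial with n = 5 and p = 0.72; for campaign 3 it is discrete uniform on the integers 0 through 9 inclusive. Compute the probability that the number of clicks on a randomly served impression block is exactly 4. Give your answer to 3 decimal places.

Conditional on each campaign, P(X = 4): 1: 0.0111146; 2: 0.376234; 3: 0.1.
By total probability, P(X = 4) = 0.2·0.0111146 + 0.36·0.376234 + 0.44·0.1 = 0.181667.

0.182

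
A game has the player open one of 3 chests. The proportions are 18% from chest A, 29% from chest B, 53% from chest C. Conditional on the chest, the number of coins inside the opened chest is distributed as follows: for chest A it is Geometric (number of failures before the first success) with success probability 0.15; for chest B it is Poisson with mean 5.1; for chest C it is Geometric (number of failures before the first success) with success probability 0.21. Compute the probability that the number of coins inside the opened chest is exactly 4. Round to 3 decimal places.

0.107

Conditional on each chest, P(X = 4): A: 0.0783009; B: 0.171857; C: 0.0817952.
By total probability, P(X = 4) = 0.18·0.0783009 + 0.29·0.171857 + 0.53·0.0817952 = 0.107284.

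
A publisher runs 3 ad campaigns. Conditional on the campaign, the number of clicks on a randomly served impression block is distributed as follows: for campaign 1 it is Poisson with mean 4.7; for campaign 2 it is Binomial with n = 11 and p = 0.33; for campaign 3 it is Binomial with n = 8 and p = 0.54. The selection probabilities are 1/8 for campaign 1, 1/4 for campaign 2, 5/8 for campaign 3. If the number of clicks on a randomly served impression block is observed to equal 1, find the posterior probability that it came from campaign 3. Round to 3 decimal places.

0.350

Likelihoods P(X=1 | ·): 1: 0.0427478; 2: 0.066169; 3: 0.0188273.
Posterior ∝ prior × likelihood. Numerator for 3: 0.625·0.0188273 = 0.0117671.
Normalizing constant: 0.125·0.0427478 + 0.25·0.066169 + 0.625·0.0188273 = 0.0336528.
P(3 | observation) = 0.0117671 / 0.0336528 = 0.349661.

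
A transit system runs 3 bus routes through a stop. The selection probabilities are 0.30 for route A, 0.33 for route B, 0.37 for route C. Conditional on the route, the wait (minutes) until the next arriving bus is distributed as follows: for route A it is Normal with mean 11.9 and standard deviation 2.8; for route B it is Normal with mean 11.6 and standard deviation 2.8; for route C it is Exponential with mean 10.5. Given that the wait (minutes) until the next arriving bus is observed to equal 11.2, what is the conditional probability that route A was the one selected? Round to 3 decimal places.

Likelihoods f(11.2 | ·): A: 0.138096; B: 0.141033; C: 0.0327766.
Posterior ∝ prior × likelihood. Numerator for A: 0.3·0.138096 = 0.0414287.
Normalizing constant: 0.3·0.138096 + 0.33·0.141033 + 0.37·0.0327766 = 0.100097.
P(A | observation) = 0.0414287 / 0.100097 = 0.413886.

0.414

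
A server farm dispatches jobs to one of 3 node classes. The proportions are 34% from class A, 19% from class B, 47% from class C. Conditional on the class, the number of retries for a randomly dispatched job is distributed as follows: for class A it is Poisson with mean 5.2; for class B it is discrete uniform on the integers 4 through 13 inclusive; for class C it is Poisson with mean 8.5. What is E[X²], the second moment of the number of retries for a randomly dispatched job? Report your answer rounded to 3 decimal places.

64.209

For each component E[X²] = Var + (mean)², giving A: 32.24; B: 80.5; C: 80.75.
Overall E[X²] = 0.34·32.24 + 0.19·80.5 + 0.47·80.75 = 64.2091.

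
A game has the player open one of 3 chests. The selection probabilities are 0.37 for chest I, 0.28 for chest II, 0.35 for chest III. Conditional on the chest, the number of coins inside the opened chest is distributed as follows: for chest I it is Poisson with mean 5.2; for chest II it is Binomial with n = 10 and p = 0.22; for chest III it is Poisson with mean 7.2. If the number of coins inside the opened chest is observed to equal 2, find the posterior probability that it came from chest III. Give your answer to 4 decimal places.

Likelihoods P(X=2 | ·): I: 0.074584; II: 0.298411; III: 0.0193515.
Posterior ∝ prior × likelihood. Numerator for III: 0.35·0.0193515 = 0.00677303.
Normalizing constant: 0.37·0.074584 + 0.28·0.298411 + 0.35·0.0193515 = 0.117924.
P(III | observation) = 0.00677303 / 0.117924 = 0.0574355.

0.0574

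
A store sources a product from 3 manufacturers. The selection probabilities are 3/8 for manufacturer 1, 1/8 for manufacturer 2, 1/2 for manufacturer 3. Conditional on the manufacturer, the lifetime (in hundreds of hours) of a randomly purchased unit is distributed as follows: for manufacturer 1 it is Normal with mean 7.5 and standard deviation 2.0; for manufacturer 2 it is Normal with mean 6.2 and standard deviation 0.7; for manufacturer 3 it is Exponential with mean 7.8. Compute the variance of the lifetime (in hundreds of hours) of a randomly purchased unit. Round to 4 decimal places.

Per component, 1: μ=7.5, E[X²]=60.25; 2: μ=6.2, E[X²]=38.93; 3: μ=7.8, E[X²]=121.68.
E[X] = 0.375·7.5 + 0.125·6.2 + 0.5·7.8 = 7.4875.
E[X²] = 0.375·60.25 + 0.125·38.93 + 0.5·121.68 = 88.3.
Var(X) = E[X²] − (E[X])² = 88.3 − 56.0627 = 32.2373.

32.2373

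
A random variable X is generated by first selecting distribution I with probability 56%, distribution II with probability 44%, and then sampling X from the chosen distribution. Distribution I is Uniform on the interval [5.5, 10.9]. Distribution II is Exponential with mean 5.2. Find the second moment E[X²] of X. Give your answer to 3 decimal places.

62.810

For each component E[X²] = Var + (mean)², giving I: 69.67; II: 54.08.
Overall E[X²] = 0.56·69.67 + 0.44·54.08 = 62.8104.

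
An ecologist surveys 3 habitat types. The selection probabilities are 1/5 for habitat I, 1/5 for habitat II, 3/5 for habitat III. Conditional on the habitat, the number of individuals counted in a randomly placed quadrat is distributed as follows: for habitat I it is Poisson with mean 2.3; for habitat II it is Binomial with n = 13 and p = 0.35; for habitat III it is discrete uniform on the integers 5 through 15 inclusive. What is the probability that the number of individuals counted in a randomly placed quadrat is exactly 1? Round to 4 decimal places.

Conditional on each habitat, P(X = 1): I: 0.230595; II: 0.0258804; III: 0.
By total probability, P(X = 1) = 0.2·0.230595 + 0.2·0.0258804 + 0.6·0 = 0.0512952.

0.0513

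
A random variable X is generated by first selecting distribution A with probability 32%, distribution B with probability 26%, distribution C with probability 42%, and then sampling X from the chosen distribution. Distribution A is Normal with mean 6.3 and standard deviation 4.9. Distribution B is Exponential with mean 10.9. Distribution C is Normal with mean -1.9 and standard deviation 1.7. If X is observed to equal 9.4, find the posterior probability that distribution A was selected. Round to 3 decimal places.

Likelihoods f(9.4 | ·): A: 0.0666501; B: 0.0387297; C: 5.97255e-11.
Posterior ∝ prior × likelihood. Numerator for A: 0.32·0.0666501 = 0.021328.
Normalizing constant: 0.32·0.0666501 + 0.26·0.0387297 + 0.42·5.97255e-11 = 0.0313978.
P(A | observation) = 0.021328 / 0.0313978 = 0.679285.

0.679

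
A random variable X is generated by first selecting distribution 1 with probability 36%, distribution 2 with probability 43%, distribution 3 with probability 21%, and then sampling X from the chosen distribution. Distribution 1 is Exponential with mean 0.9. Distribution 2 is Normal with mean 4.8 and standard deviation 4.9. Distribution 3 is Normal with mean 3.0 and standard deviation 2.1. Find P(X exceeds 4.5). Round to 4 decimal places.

Conditional on each component, P(X > 4.5): 1: 0.00673795; 2: 0.52441; 3: 0.237525.
By total probability, P(X > 4.5) = 0.36·0.00673795 + 0.43·0.52441 + 0.21·0.237525 = 0.277802.

0.2778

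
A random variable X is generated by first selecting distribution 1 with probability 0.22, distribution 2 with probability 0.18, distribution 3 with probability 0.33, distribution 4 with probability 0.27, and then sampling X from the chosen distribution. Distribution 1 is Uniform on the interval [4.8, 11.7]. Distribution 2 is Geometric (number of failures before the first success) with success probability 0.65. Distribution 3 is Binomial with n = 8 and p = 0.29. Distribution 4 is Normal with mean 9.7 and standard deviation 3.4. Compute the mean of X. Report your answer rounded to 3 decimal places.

5.297

Component means — 1: 8.25; 2: 0.538462; 3: 2.32; 4: 9.7.
E[X] = 0.22·8.25 + 0.18·0.538462 + 0.33·2.32 + 0.27·9.7 = 5.29652.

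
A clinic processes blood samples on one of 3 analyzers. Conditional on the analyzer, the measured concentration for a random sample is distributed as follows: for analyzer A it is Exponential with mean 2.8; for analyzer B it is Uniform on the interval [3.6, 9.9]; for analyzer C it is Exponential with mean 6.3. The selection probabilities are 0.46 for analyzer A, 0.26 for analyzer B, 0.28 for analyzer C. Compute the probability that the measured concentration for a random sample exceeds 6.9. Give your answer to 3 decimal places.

Conditional on each analyzer, P(X > 6.9): A: 0.0850696; B: 0.47619; C: 0.33446.
By total probability, P(X > 6.9) = 0.46·0.0850696 + 0.26·0.47619 + 0.28·0.33446 = 0.25659.

0.257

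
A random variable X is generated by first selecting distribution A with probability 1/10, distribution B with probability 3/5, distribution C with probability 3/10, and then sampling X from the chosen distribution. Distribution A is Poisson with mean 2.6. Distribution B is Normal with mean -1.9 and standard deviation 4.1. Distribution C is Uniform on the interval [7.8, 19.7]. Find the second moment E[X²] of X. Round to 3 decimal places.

For each component E[X²] = Var + (mean)², giving A: 9.36; B: 20.42; C: 200.863.
Overall E[X²] = 0.1·9.36 + 0.6·20.42 + 0.3·200.863 = 73.447.

73.447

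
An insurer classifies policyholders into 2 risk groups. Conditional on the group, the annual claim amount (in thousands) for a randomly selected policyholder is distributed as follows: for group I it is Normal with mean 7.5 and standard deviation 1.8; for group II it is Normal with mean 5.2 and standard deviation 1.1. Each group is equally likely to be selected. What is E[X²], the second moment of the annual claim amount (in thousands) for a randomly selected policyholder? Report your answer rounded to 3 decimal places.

For each component E[X²] = Var + (mean)², giving I: 59.49; II: 28.25.
Overall E[X²] = 0.5·59.49 + 0.5·28.25 = 43.87.

43.870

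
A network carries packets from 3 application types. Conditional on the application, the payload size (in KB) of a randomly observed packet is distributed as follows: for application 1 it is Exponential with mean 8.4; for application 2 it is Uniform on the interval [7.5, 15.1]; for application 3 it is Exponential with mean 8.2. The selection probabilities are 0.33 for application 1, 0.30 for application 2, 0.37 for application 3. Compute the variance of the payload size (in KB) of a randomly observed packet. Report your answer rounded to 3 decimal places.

Per component, 1: μ=8.4, E[X²]=141.12; 2: μ=11.3, E[X²]=132.503; 3: μ=8.2, E[X²]=134.48.
E[X] = 0.33·8.4 + 0.3·11.3 + 0.37·8.2 = 9.196.
E[X²] = 0.33·141.12 + 0.3·132.503 + 0.37·134.48 = 136.078.
Var(X) = E[X²] − (E[X])² = 136.078 − 84.5664 = 51.5118.

51.512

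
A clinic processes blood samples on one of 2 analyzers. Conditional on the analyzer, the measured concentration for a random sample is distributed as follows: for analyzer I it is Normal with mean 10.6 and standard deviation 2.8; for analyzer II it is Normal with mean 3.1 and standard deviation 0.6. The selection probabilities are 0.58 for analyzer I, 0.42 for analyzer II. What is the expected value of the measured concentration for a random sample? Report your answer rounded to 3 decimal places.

7.450

Component means — I: 10.6; II: 3.1.
E[X] = 0.58·10.6 + 0.42·3.1 = 7.45.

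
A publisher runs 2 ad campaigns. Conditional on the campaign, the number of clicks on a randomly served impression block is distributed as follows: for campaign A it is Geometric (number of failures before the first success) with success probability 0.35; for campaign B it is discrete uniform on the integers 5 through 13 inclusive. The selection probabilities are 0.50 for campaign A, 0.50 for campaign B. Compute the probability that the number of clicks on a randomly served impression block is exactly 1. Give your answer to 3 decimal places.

0.114

Conditional on each campaign, P(X = 1): A: 0.2275; B: 0.
By total probability, P(X = 1) = 0.5·0.2275 + 0.5·0 = 0.11375.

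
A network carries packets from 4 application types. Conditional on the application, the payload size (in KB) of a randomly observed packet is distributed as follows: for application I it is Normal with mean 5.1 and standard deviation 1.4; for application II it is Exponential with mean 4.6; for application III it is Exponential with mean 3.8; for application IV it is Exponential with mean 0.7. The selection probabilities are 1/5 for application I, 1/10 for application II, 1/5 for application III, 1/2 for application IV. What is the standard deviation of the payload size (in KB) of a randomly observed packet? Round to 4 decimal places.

Per component, I: μ=5.1, E[X²]=27.97; II: μ=4.6, E[X²]=42.32; III: μ=3.8, E[X²]=28.88; IV: μ=0.7, E[X²]=0.98.
E[X] = 0.2·5.1 + 0.1·4.6 + 0.2·3.8 + 0.5·0.7 = 2.59.
E[X²] = 0.2·27.97 + 0.1·42.32 + 0.2·28.88 + 0.5·0.98 = 16.092.
Var(X) = E[X²] − (E[X])² = 16.092 − 6.7081 = 9.3839.
SD(X) = √9.3839 = 3.06332.

3.0633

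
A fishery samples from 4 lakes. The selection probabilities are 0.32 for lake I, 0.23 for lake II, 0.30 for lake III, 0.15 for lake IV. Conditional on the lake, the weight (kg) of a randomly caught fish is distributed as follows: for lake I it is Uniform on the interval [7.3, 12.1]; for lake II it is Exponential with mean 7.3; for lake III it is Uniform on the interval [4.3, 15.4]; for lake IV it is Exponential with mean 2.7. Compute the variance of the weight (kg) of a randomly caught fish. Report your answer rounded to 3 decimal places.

Per component, I: μ=9.7, E[X²]=96.01; II: μ=7.3, E[X²]=106.58; III: μ=9.85, E[X²]=107.29; IV: μ=2.7, E[X²]=14.58.
E[X] = 0.32·9.7 + 0.23·7.3 + 0.3·9.85 + 0.15·2.7 = 8.143.
E[X²] = 0.32·96.01 + 0.23·106.58 + 0.3·107.29 + 0.15·14.58 = 89.6106.
Var(X) = E[X²] − (E[X])² = 89.6106 − 66.3084 = 23.3022.

23.302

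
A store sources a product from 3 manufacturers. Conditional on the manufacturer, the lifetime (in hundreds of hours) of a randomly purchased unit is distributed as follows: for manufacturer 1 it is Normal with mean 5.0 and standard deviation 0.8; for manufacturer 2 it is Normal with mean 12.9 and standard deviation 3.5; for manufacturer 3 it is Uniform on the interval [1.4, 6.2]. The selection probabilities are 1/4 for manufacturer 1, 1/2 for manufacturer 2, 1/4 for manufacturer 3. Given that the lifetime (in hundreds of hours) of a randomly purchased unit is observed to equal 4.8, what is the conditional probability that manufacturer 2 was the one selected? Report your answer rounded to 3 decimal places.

Likelihoods f(4.8 | ·): 1: 0.483335; 2: 0.00783103; 3: 0.208333.
Posterior ∝ prior × likelihood. Numerator for 2: 0.5·0.00783103 = 0.00391552.
Normalizing constant: 0.25·0.483335 + 0.5·0.00783103 + 0.25·0.208333 = 0.176833.
P(2 | observation) = 0.00391552 / 0.176833 = 0.0221425.

0.022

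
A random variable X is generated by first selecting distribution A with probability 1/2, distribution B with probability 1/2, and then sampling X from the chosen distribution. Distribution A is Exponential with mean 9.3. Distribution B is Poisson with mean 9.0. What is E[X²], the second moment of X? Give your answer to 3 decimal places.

For each component E[X²] = Var + (mean)², giving A: 172.98; B: 90.
Overall E[X²] = 0.5·172.98 + 0.5·90 = 131.49.

131.490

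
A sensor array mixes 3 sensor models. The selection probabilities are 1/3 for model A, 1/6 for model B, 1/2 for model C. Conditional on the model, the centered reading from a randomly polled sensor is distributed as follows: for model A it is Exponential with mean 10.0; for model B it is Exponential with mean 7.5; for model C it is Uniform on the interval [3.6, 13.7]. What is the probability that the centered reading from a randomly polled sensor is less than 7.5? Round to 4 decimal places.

0.4743

Conditional on each model, P(X < 7.5): A: 0.527633; B: 0.632121; C: 0.386139.
By total probability, P(X < 7.5) = 0.333333·0.527633 + 0.166667·0.632121 + 0.5·0.386139 = 0.474301.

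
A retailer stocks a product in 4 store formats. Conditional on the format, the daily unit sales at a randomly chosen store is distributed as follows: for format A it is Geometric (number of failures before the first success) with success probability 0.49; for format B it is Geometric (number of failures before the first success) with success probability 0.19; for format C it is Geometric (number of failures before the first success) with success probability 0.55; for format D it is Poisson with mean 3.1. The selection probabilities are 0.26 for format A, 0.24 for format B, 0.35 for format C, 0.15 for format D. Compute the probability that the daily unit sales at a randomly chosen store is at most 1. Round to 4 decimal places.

Conditional on each format, P(X ≤ 1): A: 0.7399; B: 0.3439; C: 0.7975; D: 0.184702.
By total probability, P(X ≤ 1) = 0.26·0.7399 + 0.24·0.3439 + 0.35·0.7975 + 0.15·0.184702 = 0.58174.

0.5817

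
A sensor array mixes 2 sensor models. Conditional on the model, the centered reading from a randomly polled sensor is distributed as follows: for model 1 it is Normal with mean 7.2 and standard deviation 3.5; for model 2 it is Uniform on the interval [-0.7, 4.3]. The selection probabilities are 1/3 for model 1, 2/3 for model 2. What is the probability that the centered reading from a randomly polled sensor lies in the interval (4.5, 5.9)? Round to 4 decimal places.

Conditional on each model, P(4.5 < X < 5.9): 1: 0.134933; 2: 0.
By total probability, P(4.5 < X < 5.9) = 0.333333·0.134933 + 0.666667·0 = 0.0449776.

0.0450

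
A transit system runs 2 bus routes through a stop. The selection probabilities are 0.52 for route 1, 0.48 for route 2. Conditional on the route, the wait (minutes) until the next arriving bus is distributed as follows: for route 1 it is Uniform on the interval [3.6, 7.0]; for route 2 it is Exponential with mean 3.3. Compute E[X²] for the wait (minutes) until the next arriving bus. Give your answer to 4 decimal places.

25.5621

For each component E[X²] = Var + (mean)², giving 1: 29.0533; 2: 21.78.
Overall E[X²] = 0.52·29.0533 + 0.48·21.78 = 25.5621.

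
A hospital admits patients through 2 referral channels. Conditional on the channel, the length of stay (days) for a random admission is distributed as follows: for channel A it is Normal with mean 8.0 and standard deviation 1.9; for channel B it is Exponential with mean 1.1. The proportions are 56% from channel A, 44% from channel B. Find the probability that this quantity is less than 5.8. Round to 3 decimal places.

0.507

Conditional on each channel, P(X < 5.8): A: 0.123453; B: 0.99487.
By total probability, P(X < 5.8) = 0.56·0.123453 + 0.44·0.99487 = 0.506877.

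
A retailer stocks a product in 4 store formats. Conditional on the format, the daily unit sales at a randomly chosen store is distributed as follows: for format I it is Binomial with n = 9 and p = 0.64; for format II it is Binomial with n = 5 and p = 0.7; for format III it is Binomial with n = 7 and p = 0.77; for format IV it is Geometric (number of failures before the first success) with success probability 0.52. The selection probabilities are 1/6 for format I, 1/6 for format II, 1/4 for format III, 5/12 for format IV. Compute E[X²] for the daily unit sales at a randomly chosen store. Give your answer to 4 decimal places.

For each component E[X²] = Var + (mean)², giving I: 35.2512; II: 13.3; III: 30.2918; IV: 2.62722.
Overall E[X²] = 0.166667·35.2512 + 0.166667·13.3 + 0.25·30.2918 + 0.416667·2.62722 = 16.7595.

16.7595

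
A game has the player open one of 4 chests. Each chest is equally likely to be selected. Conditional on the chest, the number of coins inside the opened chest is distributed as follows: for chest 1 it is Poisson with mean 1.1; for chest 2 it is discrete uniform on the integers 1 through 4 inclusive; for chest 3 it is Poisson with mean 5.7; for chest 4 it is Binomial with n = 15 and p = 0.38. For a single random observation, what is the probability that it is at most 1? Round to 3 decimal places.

0.245

Conditional on each chest, P(X ≤ 1): 1: 0.699029; 2: 0.25; 3: 0.022418; 4: 0.00783792.
By total probability, P(X ≤ 1) = 0.25·0.699029 + 0.25·0.25 + 0.25·0.022418 + 0.25·0.00783792 = 0.244821.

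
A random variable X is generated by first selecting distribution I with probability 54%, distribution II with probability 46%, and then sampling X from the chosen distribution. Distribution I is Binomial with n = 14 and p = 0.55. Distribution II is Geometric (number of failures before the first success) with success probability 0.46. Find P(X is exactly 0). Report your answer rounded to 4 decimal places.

Conditional on each component, P(X = 0): I: 1.39629e-05; II: 0.46.
By total probability, P(X = 0) = 0.54·1.39629e-05 + 0.46·0.46 = 0.211608.

0.2116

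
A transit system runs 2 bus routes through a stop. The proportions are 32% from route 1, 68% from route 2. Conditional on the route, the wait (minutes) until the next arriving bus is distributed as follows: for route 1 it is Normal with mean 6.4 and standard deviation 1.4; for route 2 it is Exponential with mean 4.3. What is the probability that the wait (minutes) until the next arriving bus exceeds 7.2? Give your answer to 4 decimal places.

0.2183

Conditional on each route, P(X > 7.2): 1: 0.283855; 2: 0.187417.
By total probability, P(X > 7.2) = 0.32·0.283855 + 0.68·0.187417 = 0.218277.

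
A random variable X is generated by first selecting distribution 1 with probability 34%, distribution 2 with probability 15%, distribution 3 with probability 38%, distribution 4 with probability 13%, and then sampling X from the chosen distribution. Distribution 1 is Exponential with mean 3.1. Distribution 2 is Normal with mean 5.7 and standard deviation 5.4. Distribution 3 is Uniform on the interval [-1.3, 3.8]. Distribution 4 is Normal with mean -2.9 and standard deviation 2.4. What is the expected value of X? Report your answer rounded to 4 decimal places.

Component means — 1: 3.1; 2: 5.7; 3: 1.25; 4: -2.9.
E[X] = 0.34·3.1 + 0.15·5.7 + 0.38·1.25 + 0.13·-2.9 = 2.007.

2.0070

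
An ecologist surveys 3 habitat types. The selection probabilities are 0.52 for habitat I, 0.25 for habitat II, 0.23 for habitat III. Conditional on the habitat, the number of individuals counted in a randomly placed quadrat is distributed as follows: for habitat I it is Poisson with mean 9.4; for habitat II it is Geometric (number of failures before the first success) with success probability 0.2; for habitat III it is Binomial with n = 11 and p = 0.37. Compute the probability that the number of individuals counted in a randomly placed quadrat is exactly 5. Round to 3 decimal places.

Conditional on each habitat, P(X = 5): I: 0.0505929; II: 0.065536; III: 0.200306.
By total probability, P(X = 5) = 0.52·0.0505929 + 0.25·0.065536 + 0.23·0.200306 = 0.0887627.

0.089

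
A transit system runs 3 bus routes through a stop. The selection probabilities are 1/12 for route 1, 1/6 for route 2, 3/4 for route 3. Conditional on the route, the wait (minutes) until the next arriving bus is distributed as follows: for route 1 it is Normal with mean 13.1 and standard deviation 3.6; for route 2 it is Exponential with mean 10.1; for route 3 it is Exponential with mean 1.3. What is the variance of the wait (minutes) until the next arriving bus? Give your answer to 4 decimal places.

37.8567

Per component, 1: μ=13.1, E[X²]=184.57; 2: μ=10.1, E[X²]=204.02; 3: μ=1.3, E[X²]=3.38.
E[X] = 0.0833333·13.1 + 0.166667·10.1 + 0.75·1.3 = 3.75.
E[X²] = 0.0833333·184.57 + 0.166667·204.02 + 0.75·3.38 = 51.9192.
Var(X) = E[X²] − (E[X])² = 51.9192 − 14.0625 = 37.8567.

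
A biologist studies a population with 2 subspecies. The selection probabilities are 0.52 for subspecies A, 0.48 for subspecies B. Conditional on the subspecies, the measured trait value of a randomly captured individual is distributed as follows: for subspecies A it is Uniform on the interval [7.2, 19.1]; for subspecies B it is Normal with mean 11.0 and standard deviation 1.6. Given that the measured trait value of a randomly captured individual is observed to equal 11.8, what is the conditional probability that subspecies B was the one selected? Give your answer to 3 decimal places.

Likelihoods f(11.8 | ·): A: 0.0840336; B: 0.220041.
Posterior ∝ prior × likelihood. Numerator for B: 0.48·0.220041 = 0.10562.
Normalizing constant: 0.52·0.0840336 + 0.48·0.220041 = 0.149317.
P(B | observation) = 0.10562 / 0.149317 = 0.707351.

0.707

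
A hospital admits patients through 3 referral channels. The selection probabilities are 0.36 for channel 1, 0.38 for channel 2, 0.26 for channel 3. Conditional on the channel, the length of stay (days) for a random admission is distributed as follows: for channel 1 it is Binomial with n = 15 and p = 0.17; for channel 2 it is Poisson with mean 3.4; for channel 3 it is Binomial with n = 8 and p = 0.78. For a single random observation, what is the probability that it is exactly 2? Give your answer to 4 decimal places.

Conditional on each channel, P(X = 2): 1: 0.269217; 2: 0.192898; 3: 0.00193145.
By total probability, P(X = 2) = 0.36·0.269217 + 0.38·0.192898 + 0.26·0.00193145 = 0.170721.

0.1707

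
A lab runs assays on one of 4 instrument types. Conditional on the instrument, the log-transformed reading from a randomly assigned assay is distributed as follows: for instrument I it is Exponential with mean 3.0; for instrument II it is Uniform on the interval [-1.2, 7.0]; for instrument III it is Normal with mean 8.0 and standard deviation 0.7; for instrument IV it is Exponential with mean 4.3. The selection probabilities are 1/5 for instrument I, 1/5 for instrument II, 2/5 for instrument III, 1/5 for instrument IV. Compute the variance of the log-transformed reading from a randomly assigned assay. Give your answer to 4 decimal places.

Per component, I: μ=3, E[X²]=18; II: μ=2.9, E[X²]=14.0133; III: μ=8, E[X²]=64.49; IV: μ=4.3, E[X²]=36.98.
E[X] = 0.2·3 + 0.2·2.9 + 0.4·8 + 0.2·4.3 = 5.24.
E[X²] = 0.2·18 + 0.2·14.0133 + 0.4·64.49 + 0.2·36.98 = 39.5947.
Var(X) = E[X²] − (E[X])² = 39.5947 − 27.4576 = 12.1371.

12.1371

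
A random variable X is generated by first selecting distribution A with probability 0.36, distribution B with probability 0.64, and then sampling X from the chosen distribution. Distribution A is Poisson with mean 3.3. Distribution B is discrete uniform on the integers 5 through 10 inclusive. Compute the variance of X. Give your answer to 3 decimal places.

7.119

Per component, A: μ=3.3, E[X²]=14.19; B: μ=7.5, E[X²]=59.1667.
E[X] = 0.36·3.3 + 0.64·7.5 = 5.988.
E[X²] = 0.36·14.19 + 0.64·59.1667 = 42.9751.
Var(X) = E[X²] − (E[X])² = 42.9751 − 35.8561 = 7.11892.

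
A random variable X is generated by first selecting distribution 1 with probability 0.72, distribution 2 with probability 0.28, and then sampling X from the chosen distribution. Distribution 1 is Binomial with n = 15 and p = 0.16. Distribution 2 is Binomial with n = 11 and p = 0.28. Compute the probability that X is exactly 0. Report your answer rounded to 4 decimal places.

0.0602

Conditional on each component, P(X = 0): 1: 0.0731458; 2: 0.0269561.
By total probability, P(X = 0) = 0.72·0.0731458 + 0.28·0.0269561 = 0.0602127.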